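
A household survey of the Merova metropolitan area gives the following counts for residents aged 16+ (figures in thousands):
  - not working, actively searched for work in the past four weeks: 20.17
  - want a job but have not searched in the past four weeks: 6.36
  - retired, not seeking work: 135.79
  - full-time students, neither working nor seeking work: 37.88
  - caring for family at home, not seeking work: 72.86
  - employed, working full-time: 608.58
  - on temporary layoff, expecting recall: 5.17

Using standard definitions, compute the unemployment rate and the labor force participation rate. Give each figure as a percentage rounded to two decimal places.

Unemployment rate ≈ 4.00%; labor force participation rate ≈ 71.48%.

Employed = 608.58 thousand.
Unemployed = 20.17 + 5.17 = 25.34 thousand (jobless and actively searching, or on temporary layoff).
Labor force = 608.58 + 25.34 = 633.92 thousand.
Not in labor force = 6.36 + 135.79 + 37.88 + 72.86 = 252.89 thousand (those not working and not actively searching are outside the labor force — including those who want a job but have given up searching).
Civilian working-age population = 633.92 + 252.89 = 886.81 thousand.
Unemployment rate = 25.34 / 633.92 = 4.00%.
Labor force participation rate = 633.92 / 886.81 = 71.48%.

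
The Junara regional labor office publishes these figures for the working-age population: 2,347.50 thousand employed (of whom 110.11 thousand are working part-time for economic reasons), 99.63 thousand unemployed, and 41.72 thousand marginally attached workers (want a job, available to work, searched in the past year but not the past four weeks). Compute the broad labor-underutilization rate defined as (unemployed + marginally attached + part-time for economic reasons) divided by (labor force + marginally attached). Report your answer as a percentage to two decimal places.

Broad underutilization rate ≈ 10.10%.

Labor force = 2,347.50 + 99.63 = 2,447.13 thousand.
Numerator = 99.63 + 41.72 + 110.11 = 251.46 thousand.
Denominator = 2,447.13 + 41.72 = 2,488.85 thousand.
Broad rate = 251.46 / 2,488.85 = 10.10%.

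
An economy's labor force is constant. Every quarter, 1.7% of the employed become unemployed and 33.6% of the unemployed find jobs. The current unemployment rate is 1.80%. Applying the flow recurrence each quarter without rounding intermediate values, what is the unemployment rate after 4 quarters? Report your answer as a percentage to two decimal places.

Unemployment rate after four quarters ≈ 4.29%.

With a fixed labor force, u_{t+1} = u_t + s·(1−u_t) − f·u_t = u_t·(1−s−f) + s.
Here 1−s−f = 0.647 and s = 0.017.
u_1 = 0.018000 × 0.647 + 0.017 = 0.028646.
u_2 = 0.028646 × 0.647 + 0.017 = 0.035534.
u_3 = 0.035534 × 0.647 + 0.017 = 0.039990.
u_4 = 0.039990 × 0.647 + 0.017 = 0.042874.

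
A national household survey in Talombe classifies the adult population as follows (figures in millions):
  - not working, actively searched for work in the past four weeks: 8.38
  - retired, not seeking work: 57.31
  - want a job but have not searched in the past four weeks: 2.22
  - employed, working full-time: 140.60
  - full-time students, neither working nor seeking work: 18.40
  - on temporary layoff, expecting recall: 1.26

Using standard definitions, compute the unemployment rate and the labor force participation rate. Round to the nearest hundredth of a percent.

Employed = 140.60 million.
Unemployed = 8.38 + 1.26 = 9.64 million (jobless and actively searching, or on temporary layoff).
Labor force = 140.60 + 9.64 = 150.24 million.
Not in labor force = 57.31 + 2.22 + 18.40 = 77.93 million (those not working and not actively searching are outside the labor force — including those who want a job but have given up searching).
Civilian working-age population = 150.24 + 77.93 = 228.17 million.
Unemployment rate = 9.64 / 150.24 = 6.42%.
Labor force participation rate = 150.24 / 228.17 = 65.85%.

Unemployment rate ≈ 6.42%; labor force participation rate ≈ 65.85%.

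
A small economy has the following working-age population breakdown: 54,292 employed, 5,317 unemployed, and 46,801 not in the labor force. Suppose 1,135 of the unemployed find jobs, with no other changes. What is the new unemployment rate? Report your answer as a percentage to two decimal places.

New unemployment rate ≈ 7.02%.

Initially, labor force = 54,292 + 5,317 = 59,609, so u = 5,317/59,609 = 8.92%.
After the change, unemployed falls and employed rises by 1,135; labor force unchanged → E = 55,427, U = 4,182, labor force = 59,609.
New unemployment rate = 4,182 / 59,609 = 7.02%.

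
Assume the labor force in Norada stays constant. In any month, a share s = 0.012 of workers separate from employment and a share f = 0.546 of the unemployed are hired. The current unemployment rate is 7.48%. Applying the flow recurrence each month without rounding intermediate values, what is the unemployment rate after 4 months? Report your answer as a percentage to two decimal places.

With a fixed labor force, u_{t+1} = u_t + s·(1−u_t) − f·u_t = u_t·(1−s−f) + s.
Here 1−s−f = 0.442 and s = 0.012.
u_1 = 0.074800 × 0.442 + 0.012 = 0.045062.
u_2 = 0.045062 × 0.442 + 0.012 = 0.031917.
u_3 = 0.031917 × 0.442 + 0.012 = 0.026107.
u_4 = 0.026107 × 0.442 + 0.012 = 0.023539.

Unemployment rate after four months ≈ 2.35%.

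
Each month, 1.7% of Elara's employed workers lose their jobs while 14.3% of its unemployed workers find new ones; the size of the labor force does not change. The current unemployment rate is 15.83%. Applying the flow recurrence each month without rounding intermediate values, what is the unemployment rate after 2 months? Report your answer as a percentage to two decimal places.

With a fixed labor force, u_{t+1} = u_t + s·(1−u_t) − f·u_t = u_t·(1−s−f) + s.
Here 1−s−f = 0.840 and s = 0.017.
u_1 = 0.158300 × 0.840 + 0.017 = 0.149972.
u_2 = 0.149972 × 0.840 + 0.017 = 0.142976.

Unemployment rate after two months ≈ 14.30%.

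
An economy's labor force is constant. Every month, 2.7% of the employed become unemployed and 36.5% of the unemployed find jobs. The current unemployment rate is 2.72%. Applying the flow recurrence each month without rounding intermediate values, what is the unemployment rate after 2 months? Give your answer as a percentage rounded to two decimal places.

With a fixed labor force, u_{t+1} = u_t + s·(1−u_t) − f·u_t = u_t·(1−s−f) + s.
Here 1−s−f = 0.608 and s = 0.027.
u_1 = 0.027200 × 0.608 + 0.027 = 0.043538.
u_2 = 0.043538 × 0.608 + 0.027 = 0.053471.

Unemployment rate after two months ≈ 5.35%.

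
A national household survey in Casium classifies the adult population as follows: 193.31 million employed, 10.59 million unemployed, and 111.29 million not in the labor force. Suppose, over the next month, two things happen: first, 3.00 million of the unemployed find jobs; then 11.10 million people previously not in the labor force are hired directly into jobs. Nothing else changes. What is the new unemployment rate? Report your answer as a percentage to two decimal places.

New unemployment rate ≈ 3.53%.

Initially, labor force = 193.31 + 10.59 = 203.90 million, so u = 10.59/203.90 = 5.19%.
After the first change, unemployed falls and employed rises by 3.00; labor force unchanged → E = 196.31, U = 7.59, labor force = 203.90 million.
After the second change, employed and labor force both rise by 11.10; unemployed unchanged → E = 207.41, U = 7.59, labor force = 215.00 million.
New unemployment rate = 7.59 / 215.00 = 3.53%.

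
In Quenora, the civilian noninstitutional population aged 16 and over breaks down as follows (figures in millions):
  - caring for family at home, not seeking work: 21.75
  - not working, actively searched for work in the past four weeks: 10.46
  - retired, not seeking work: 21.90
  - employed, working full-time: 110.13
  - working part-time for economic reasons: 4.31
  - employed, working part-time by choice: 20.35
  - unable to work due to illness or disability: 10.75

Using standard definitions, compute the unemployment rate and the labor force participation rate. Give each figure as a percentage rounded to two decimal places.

Unemployment rate ≈ 7.20%; labor force participation rate ≈ 72.75%.

Employed = 110.13 + 4.31 + 20.35 = 134.79 million (anyone who worked, including part-time for economic reasons, counts as employed).
Unemployed = 10.46 million.
Labor force = 134.79 + 10.46 = 145.25 million.
Not in labor force = 21.75 + 21.90 + 10.75 = 54.40 million (those not working and not actively searching are outside the labor force).
Civilian working-age population = 145.25 + 54.40 = 199.65 million.
Unemployment rate = 10.46 / 145.25 = 7.20%.
Labor force participation rate = 145.25 / 199.65 = 72.75%.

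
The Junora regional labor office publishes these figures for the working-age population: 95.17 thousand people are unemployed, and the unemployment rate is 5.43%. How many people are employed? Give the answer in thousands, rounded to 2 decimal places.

Labor force = U / u = 95.17 / 0.0543 ≈ 1,752.67 thousand.
Employed = labor force − unemployed = 1,752.67 − 95.17 = 1,657.50 thousand.

About 1,657.50 thousand are employed.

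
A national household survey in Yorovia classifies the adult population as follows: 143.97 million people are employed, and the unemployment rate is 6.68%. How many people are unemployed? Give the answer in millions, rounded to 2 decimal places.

Let U be the number unemployed. The labor force is E + U, and U/(E+U) = 0.0668.
So U = 0.0668 × 143.97 / (1 − 0.0668) = 9.6172 / 0.9332 ≈ 10.31 million.

About 10.31 million are unemployed.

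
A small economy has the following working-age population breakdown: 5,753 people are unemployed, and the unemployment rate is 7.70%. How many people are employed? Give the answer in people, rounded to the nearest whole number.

Labor force = U / u = 5,753 / 0.0770 ≈ 74,714.
Employed = labor force − unemployed = 74,714 − 5,753 = 68,961.

About 68,961 are employed.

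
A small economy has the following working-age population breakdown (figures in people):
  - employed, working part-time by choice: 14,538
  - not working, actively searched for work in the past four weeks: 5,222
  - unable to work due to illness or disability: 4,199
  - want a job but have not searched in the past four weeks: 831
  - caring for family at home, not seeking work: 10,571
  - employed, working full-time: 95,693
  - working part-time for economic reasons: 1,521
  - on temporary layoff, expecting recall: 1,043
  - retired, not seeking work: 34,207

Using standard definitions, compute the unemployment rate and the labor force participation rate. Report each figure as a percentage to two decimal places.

Employed = 14,538 + 95,693 + 1,521 = 111,752 (anyone who worked, including part-time for economic reasons, counts as employed).
Unemployed = 5,222 + 1,043 = 6,265 (jobless and actively searching, or on temporary layoff).
Labor force = 111,752 + 6,265 = 118,017.
Not in labor force = 4,199 + 831 + 10,571 + 34,207 = 49,808 (those not working and not actively searching are outside the labor force — including those who want a job but have given up searching).
Civilian working-age population = 118,017 + 49,808 = 167,825.
Unemployment rate = 6,265 / 118,017 = 5.31%.
Labor force participation rate = 118,017 / 167,825 = 70.32%.

Unemployment rate ≈ 5.31%; labor force participation rate ≈ 70.32%.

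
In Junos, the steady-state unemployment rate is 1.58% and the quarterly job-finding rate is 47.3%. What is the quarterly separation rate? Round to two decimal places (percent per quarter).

From u* = s/(s+f): s = u·f/(1−u).
s = 0.0158 × 47.3 / (1 − 0.0158) = 0.7473 / 0.9842 ≈ 0.76% per quarter.

Separation rate ≈ 0.76% per quarter.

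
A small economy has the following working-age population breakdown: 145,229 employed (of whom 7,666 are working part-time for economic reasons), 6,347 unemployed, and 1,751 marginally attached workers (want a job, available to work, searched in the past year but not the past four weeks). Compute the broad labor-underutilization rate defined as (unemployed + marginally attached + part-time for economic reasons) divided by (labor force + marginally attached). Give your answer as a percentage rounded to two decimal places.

Labor force = 145,229 + 6,347 = 151,576.
Numerator = 6,347 + 1,751 + 7,666 = 15,764.
Denominator = 151,576 + 1,751 = 153,327.
Broad rate = 15,764 / 153,327 = 10.28%.

Broad underutilization rate ≈ 10.28%.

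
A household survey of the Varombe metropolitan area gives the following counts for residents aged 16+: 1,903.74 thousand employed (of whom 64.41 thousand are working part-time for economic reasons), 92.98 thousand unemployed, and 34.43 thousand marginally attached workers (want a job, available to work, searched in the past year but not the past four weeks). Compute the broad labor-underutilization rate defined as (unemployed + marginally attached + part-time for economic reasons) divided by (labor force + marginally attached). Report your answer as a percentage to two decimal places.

Broad underutilization rate ≈ 9.44%.

Labor force = 1,903.74 + 92.98 = 1,996.72 thousand.
Numerator = 92.98 + 34.43 + 64.41 = 191.82 thousand.
Denominator = 1,996.72 + 34.43 = 2,031.15 thousand.
Broad rate = 191.82 / 2,031.15 = 9.44%.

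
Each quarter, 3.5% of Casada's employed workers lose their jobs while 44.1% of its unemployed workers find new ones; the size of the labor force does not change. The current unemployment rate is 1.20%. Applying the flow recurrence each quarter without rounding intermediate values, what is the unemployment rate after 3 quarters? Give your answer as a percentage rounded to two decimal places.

Unemployment rate after three quarters ≈ 6.47%.

With a fixed labor force, u_{t+1} = u_t + s·(1−u_t) − f·u_t = u_t·(1−s−f) + s.
Here 1−s−f = 0.524 and s = 0.035.
u_1 = 0.012000 × 0.524 + 0.035 = 0.041288.
u_2 = 0.041288 × 0.524 + 0.035 = 0.056635.
u_3 = 0.056635 × 0.524 + 0.035 = 0.064677.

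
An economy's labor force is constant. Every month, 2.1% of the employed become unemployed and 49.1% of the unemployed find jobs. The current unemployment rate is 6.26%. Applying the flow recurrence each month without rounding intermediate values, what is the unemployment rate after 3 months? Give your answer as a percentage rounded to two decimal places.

Unemployment rate after three months ≈ 4.35%.

With a fixed labor force, u_{t+1} = u_t + s·(1−u_t) − f·u_t = u_t·(1−s−f) + s.
Here 1−s−f = 0.488 and s = 0.021.
u_1 = 0.062600 × 0.488 + 0.021 = 0.051549.
u_2 = 0.051549 × 0.488 + 0.021 = 0.046156.
u_3 = 0.046156 × 0.488 + 0.021 = 0.043524.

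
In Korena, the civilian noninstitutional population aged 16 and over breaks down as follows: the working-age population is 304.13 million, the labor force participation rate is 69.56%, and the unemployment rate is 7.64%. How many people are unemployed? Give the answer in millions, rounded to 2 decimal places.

Labor force = 0.6956 × 304.13 = 211.55 million.
Unemployed = 0.0764 × 211.55 ≈ 16.16 million.

About 16.16 million are unemployed.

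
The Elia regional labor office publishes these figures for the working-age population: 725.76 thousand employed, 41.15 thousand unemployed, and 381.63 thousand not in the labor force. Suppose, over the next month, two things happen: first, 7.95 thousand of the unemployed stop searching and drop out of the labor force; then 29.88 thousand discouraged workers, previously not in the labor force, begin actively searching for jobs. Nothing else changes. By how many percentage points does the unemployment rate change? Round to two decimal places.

Initially, labor force = 725.76 + 41.15 = 766.91 thousand, so u = 41.15/766.91 = 5.37%.
After the first change, unemployed and labor force both fall by 7.95 → E = 725.76, U = 33.20, labor force = 758.96 thousand.
After the second change, unemployed and labor force both rise by 29.88 → E = 725.76, U = 63.08, labor force = 788.84 thousand.
New unemployment rate = 63.08 / 788.84 = 8.00%.
Change = 8.00% − 5.37% = +2.63 percentage points.

The unemployment rate changes by +2.63 percentage points.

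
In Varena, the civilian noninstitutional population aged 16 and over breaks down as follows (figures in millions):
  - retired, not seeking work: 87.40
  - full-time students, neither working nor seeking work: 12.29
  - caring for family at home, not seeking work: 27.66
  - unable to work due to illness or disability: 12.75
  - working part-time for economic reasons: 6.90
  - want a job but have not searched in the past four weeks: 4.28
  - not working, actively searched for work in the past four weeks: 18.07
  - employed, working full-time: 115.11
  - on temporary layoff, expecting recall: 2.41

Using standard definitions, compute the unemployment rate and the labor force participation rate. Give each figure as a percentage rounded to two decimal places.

Unemployment rate ≈ 14.37%; labor force participation rate ≈ 49.67%.

Employed = 6.90 + 115.11 = 122.01 million (anyone who worked, including part-time for economic reasons, counts as employed).
Unemployed = 18.07 + 2.41 = 20.48 million (jobless and actively searching, or on temporary layoff).
Labor force = 122.01 + 20.48 = 142.49 million.
Not in labor force = 87.40 + 12.29 + 27.66 + 12.75 + 4.28 = 144.38 million (those not working and not actively searching are outside the labor force — including those who want a job but have given up searching).
Civilian working-age population = 142.49 + 144.38 = 286.87 million.
Unemployment rate = 20.48 / 142.49 = 14.37%.
Labor force participation rate = 142.49 / 286.87 = 49.67%.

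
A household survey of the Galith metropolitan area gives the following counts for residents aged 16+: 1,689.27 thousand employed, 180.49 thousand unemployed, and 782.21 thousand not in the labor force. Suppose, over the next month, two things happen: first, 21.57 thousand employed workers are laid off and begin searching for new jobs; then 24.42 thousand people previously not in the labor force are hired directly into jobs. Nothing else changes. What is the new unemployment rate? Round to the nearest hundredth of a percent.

Initially, labor force = 1,689.27 + 180.49 = 1,869.76 thousand, so u = 180.49/1,869.76 = 9.65%.
After the first change, employed falls and unemployed rises by 21.57; labor force unchanged → E = 1,667.70, U = 202.06, labor force = 1,869.76 thousand.
After the second change, employed and labor force both rise by 24.42; unemployed unchanged → E = 1,692.12, U = 202.06, labor force = 1,894.18 thousand.
New unemployment rate = 202.06 / 1,894.18 = 10.67%.

New unemployment rate ≈ 10.67%.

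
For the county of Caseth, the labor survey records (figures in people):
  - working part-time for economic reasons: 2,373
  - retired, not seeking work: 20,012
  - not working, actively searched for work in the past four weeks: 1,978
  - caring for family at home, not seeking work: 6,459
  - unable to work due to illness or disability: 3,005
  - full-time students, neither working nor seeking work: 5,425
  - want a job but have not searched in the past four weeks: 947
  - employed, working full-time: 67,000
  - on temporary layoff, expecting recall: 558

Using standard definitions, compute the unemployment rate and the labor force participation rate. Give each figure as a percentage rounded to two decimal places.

Employed = 2,373 + 67,000 = 69,373 (anyone who worked, including part-time for economic reasons, counts as employed).
Unemployed = 1,978 + 558 = 2,536 (jobless and actively searching, or on temporary layoff).
Labor force = 69,373 + 2,536 = 71,909.
Not in labor force = 20,012 + 6,459 + 3,005 + 5,425 + 947 = 35,848 (those not working and not actively searching are outside the labor force — including those who want a job but have given up searching).
Civilian working-age population = 71,909 + 35,848 = 107,757.
Unemployment rate = 2,536 / 71,909 = 3.53%.
Labor force participation rate = 71,909 / 107,757 = 66.73%.

Unemployment rate ≈ 3.53%; labor force participation rate ≈ 66.73%.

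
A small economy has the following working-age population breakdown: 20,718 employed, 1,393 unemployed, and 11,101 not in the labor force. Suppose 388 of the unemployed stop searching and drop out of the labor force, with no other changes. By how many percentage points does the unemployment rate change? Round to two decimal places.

The unemployment rate changes by −1.67 percentage points.

Initially, labor force = 20,718 + 1,393 = 22,111, so u = 1,393/22,111 = 6.30%.
After the change, unemployed and labor force both fall by 388 → E = 20,718, U = 1,005, labor force = 21,723.
New unemployment rate = 1,005 / 21,723 = 4.63%.
Change = 4.63% − 6.30% = −1.67 percentage points.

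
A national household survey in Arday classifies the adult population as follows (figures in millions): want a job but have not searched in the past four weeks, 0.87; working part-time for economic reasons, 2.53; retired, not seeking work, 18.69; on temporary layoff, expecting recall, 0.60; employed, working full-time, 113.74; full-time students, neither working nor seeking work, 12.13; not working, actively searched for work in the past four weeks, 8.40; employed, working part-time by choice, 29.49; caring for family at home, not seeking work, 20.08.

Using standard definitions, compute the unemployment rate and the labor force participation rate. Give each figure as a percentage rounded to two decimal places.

Unemployment rate ≈ 5.82%; labor force participation rate ≈ 74.93%.

Employed = 2.53 + 113.74 + 29.49 = 145.76 million (anyone who worked, including part-time for economic reasons, counts as employed).
Unemployed = 0.60 + 8.40 = 9.00 million (jobless and actively searching, or on temporary layoff).
Labor force = 145.76 + 9.00 = 154.76 million.
Not in labor force = 0.87 + 18.69 + 12.13 + 20.08 = 51.77 million (those not working and not actively searching are outside the labor force — including those who want a job but have given up searching).
Civilian working-age population = 154.76 + 51.77 = 206.53 million.
Unemployment rate = 9.00 / 154.76 = 5.82%.
Labor force participation rate = 154.76 / 206.53 = 74.93%.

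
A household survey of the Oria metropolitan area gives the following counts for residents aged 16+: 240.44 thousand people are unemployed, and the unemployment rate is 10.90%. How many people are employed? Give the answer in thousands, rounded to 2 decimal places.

Labor force = U / u = 240.44 / 0.1090 ≈ 2,205.87 thousand.
Employed = labor force − unemployed = 2,205.87 − 240.44 = 1,965.43 thousand.

About 1,965.43 thousand are employed.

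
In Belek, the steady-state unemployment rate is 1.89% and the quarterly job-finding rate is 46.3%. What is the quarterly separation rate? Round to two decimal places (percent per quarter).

From u* = s/(s+f): s = u·f/(1−u).
s = 0.0189 × 46.3 / (1 − 0.0189) = 0.8751 / 0.9811 ≈ 0.89% per quarter.

Separation rate ≈ 0.89% per quarter.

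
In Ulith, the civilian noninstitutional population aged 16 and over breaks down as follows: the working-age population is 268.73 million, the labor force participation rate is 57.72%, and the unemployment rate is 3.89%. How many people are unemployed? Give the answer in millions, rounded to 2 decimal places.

Labor force = 0.5772 × 268.73 = 155.11 million.
Unemployed = 0.0389 × 155.11 ≈ 6.03 million.

About 6.03 million are unemployed.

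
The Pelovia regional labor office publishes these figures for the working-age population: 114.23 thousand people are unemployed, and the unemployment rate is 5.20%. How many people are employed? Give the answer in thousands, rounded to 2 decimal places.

Labor force = U / u = 114.23 / 0.0520 ≈ 2,196.73 thousand.
Employed = labor force − unemployed = 2,196.73 − 114.23 = 2,082.50 thousand.

About 2,082.50 thousand are employed.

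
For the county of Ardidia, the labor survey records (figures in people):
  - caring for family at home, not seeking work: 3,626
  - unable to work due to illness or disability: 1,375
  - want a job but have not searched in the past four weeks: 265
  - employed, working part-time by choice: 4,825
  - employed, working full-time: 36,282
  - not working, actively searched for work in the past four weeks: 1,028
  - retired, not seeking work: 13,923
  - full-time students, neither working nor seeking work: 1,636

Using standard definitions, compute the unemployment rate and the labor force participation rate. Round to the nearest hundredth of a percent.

Employed = 4,825 + 36,282 = 41,107.
Unemployed = 1,028.
Labor force = 41,107 + 1,028 = 42,135.
Not in labor force = 3,626 + 1,375 + 265 + 13,923 + 1,636 = 20,825 (those not working and not actively searching are outside the labor force — including those who want a job but have given up searching).
Civilian working-age population = 42,135 + 20,825 = 62,960.
Unemployment rate = 1,028 / 42,135 = 2.44%.
Labor force participation rate = 42,135 / 62,960 = 66.92%.

Unemployment rate ≈ 2.44%; labor force participation rate ≈ 66.92%.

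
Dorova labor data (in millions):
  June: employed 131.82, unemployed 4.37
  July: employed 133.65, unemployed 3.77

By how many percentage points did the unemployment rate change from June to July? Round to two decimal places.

June: labor force = 131.82 + 4.37 = 136.19; u = 4.37/136.19 = 3.21%.
July: labor force = 133.65 + 3.77 = 137.42; u = 3.77/137.42 = 2.74%.
Change = 2.74% − 3.21% = −0.47 pp.

The unemployment rate changed by −0.47 percentage points.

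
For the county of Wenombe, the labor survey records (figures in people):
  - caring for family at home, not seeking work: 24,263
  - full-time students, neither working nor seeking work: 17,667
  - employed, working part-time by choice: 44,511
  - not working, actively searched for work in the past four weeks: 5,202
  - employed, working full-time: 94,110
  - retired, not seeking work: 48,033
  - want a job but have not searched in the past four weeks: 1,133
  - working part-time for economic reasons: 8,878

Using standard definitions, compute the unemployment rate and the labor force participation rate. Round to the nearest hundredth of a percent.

Unemployment rate ≈ 3.41%; labor force participation rate ≈ 62.63%.

Employed = 44,511 + 94,110 + 8,878 = 147,499 (anyone who worked, including part-time for economic reasons, counts as employed).
Unemployed = 5,202.
Labor force = 147,499 + 5,202 = 152,701.
Not in labor force = 24,263 + 17,667 + 48,033 + 1,133 = 91,096 (those not working and not actively searching are outside the labor force — including those who want a job but have given up searching).
Civilian working-age population = 152,701 + 91,096 = 243,797.
Unemployment rate = 5,202 / 152,701 = 3.41%.
Labor force participation rate = 152,701 / 243,797 = 62.63%.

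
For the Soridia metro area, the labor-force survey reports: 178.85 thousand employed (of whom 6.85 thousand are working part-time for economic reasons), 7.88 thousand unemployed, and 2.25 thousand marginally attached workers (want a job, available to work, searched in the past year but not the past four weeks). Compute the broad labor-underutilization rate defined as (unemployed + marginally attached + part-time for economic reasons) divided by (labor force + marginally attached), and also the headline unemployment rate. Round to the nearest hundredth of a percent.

Broad underutilization rate ≈ 8.99%; headline unemployment rate ≈ 4.22%.

Labor force = 178.85 + 7.88 = 186.73 thousand.
Numerator = 7.88 + 2.25 + 6.85 = 16.98 thousand.
Denominator = 186.73 + 2.25 = 188.98 thousand.
Broad rate = 16.98 / 188.98 = 8.99%.
Headline unemployment rate = 7.88 / 186.73 = 4.22%.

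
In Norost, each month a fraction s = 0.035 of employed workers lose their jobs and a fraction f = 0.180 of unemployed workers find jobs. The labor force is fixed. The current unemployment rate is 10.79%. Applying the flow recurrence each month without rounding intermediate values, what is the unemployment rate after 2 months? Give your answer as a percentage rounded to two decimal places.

Unemployment rate after two months ≈ 12.90%.

With a fixed labor force, u_{t+1} = u_t + s·(1−u_t) − f·u_t = u_t·(1−s−f) + s.
Here 1−s−f = 0.785 and s = 0.035.
u_1 = 0.107900 × 0.785 + 0.035 = 0.119702.
u_2 = 0.119702 × 0.785 + 0.035 = 0.128966.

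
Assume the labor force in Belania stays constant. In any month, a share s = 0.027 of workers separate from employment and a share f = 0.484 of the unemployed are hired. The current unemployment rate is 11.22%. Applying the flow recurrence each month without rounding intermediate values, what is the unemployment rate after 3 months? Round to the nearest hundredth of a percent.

Unemployment rate after three months ≈ 5.98%.

With a fixed labor force, u_{t+1} = u_t + s·(1−u_t) − f·u_t = u_t·(1−s−f) + s.
Here 1−s−f = 0.489 and s = 0.027.
u_1 = 0.112200 × 0.489 + 0.027 = 0.081866.
u_2 = 0.081866 × 0.489 + 0.027 = 0.067032.
u_3 = 0.067032 × 0.489 + 0.027 = 0.059779.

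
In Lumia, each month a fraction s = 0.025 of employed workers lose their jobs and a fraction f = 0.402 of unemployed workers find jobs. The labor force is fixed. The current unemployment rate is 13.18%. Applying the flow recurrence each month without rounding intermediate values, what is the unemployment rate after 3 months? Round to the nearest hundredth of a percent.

Unemployment rate after three months ≈ 7.23%.

With a fixed labor force, u_{t+1} = u_t + s·(1−u_t) − f·u_t = u_t·(1−s−f) + s.
Here 1−s−f = 0.573 and s = 0.025.
u_1 = 0.131800 × 0.573 + 0.025 = 0.100521.
u_2 = 0.100521 × 0.573 + 0.025 = 0.082599.
u_3 = 0.082599 × 0.573 + 0.025 = 0.072329.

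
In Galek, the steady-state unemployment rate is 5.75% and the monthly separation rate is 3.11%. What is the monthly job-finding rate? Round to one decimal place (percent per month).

From u* = s/(s+f): f = s·(1−u)/u.
f = 3.11 × (1 − 0.0575) / 0.0575 = 2.9312 / 0.0575 ≈ 51.0% per month.

Job-finding rate ≈ 51.0% per month.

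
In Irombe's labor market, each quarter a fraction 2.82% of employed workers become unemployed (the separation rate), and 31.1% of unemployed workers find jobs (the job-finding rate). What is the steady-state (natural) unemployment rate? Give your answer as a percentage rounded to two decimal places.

Steady-state unemployment rate ≈ 8.31%.

At steady state the flows balance: s·E = f·U, so U/(E+U) = s/(s+f).
u* = 2.82 / (2.82 + 31.1) = 2.82 / 33.92 = 8.31%.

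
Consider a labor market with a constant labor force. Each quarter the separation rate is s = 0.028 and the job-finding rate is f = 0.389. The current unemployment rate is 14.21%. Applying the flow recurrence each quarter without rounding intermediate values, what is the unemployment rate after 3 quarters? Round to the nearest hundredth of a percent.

Unemployment rate after three quarters ≈ 8.20%.

With a fixed labor force, u_{t+1} = u_t + s·(1−u_t) − f·u_t = u_t·(1−s−f) + s.
Here 1−s−f = 0.583 and s = 0.028.
u_1 = 0.142100 × 0.583 + 0.028 = 0.110844.
u_2 = 0.110844 × 0.583 + 0.028 = 0.092622.
u_3 = 0.092622 × 0.583 + 0.028 = 0.081999.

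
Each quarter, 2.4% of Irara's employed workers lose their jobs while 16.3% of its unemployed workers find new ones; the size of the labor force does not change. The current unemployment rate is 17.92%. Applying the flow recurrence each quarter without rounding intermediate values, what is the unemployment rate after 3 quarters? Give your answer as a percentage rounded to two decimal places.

Unemployment rate after three quarters ≈ 15.57%.

With a fixed labor force, u_{t+1} = u_t + s·(1−u_t) − f·u_t = u_t·(1−s−f) + s.
Here 1−s−f = 0.813 and s = 0.024.
u_1 = 0.179200 × 0.813 + 0.024 = 0.169690.
u_2 = 0.169690 × 0.813 + 0.024 = 0.161958.
u_3 = 0.161958 × 0.813 + 0.024 = 0.155672.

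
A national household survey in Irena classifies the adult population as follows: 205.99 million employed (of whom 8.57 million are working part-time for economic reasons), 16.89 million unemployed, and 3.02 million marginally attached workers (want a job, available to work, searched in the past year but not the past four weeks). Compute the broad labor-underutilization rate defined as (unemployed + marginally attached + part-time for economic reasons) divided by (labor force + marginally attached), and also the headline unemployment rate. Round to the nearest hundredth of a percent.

Labor force = 205.99 + 16.89 = 222.88 million.
Numerator = 16.89 + 3.02 + 8.57 = 28.48 million.
Denominator = 222.88 + 3.02 = 225.90 million.
Broad rate = 28.48 / 225.90 = 12.61%.
Headline unemployment rate = 16.89 / 222.88 = 7.58%.

Broad underutilization rate ≈ 12.61%; headline unemployment rate ≈ 7.58%.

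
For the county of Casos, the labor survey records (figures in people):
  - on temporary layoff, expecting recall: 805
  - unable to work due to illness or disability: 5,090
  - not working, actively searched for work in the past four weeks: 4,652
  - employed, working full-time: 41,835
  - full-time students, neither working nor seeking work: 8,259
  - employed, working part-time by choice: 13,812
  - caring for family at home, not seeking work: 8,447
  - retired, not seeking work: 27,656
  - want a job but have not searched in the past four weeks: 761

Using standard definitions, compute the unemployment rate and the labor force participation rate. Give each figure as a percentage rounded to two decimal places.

Unemployment rate ≈ 8.93%; labor force participation rate ≈ 54.89%.

Employed = 41,835 + 13,812 = 55,647.
Unemployed = 805 + 4,652 = 5,457 (jobless and actively searching, or on temporary layoff).
Labor force = 55,647 + 5,457 = 61,104.
Not in labor force = 5,090 + 8,259 + 8,447 + 27,656 + 761 = 50,213 (those not working and not actively searching are outside the labor force — including those who want a job but have given up searching).
Civilian working-age population = 61,104 + 50,213 = 111,317.
Unemployment rate = 5,457 / 61,104 = 8.93%.
Labor force participation rate = 61,104 / 111,317 = 54.89%.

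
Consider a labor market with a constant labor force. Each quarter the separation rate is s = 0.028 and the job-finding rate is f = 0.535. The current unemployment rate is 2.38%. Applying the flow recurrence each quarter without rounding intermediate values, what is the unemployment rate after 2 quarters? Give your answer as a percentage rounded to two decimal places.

Unemployment rate after two quarters ≈ 4.48%.

With a fixed labor force, u_{t+1} = u_t + s·(1−u_t) − f·u_t = u_t·(1−s−f) + s.
Here 1−s−f = 0.437 and s = 0.028.
u_1 = 0.023800 × 0.437 + 0.028 = 0.038401.
u_2 = 0.038401 × 0.437 + 0.028 = 0.044781.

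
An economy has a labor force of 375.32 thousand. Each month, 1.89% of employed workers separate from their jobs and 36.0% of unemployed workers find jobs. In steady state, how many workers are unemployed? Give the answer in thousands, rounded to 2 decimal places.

About 18.72 thousand are unemployed in steady state.

Steady-state unemployment rate u* = s/(s+f) = 1.89/(1.89+36.0) = 0.049881.
Unemployed = u* × labor force = 0.049881 × 375.32 ≈ 18.72 thousand.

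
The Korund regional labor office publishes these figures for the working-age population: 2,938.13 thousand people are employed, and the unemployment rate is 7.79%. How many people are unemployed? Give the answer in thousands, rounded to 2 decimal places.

About 248.22 thousand are unemployed.

Let U be the number unemployed. The labor force is E + U, and U/(E+U) = 0.0779.
So U = 0.0779 × 2,938.13 / (1 − 0.0779) = 228.8803 / 0.9221 ≈ 248.22 thousand.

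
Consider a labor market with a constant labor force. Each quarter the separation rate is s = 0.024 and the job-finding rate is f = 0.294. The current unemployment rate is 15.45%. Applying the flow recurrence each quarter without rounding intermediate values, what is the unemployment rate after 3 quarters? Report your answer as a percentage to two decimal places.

With a fixed labor force, u_{t+1} = u_t + s·(1−u_t) − f·u_t = u_t·(1−s−f) + s.
Here 1−s−f = 0.682 and s = 0.024.
u_1 = 0.154500 × 0.682 + 0.024 = 0.129369.
u_2 = 0.129369 × 0.682 + 0.024 = 0.112230.
u_3 = 0.112230 × 0.682 + 0.024 = 0.100541.

Unemployment rate after three quarters ≈ 10.05%.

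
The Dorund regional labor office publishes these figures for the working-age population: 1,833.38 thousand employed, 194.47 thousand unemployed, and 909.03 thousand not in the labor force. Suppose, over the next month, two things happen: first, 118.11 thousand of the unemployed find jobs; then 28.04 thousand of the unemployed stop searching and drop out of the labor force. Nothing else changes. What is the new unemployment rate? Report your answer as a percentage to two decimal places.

New unemployment rate ≈ 2.42%.

Initially, labor force = 1,833.38 + 194.47 = 2,027.85 thousand, so u = 194.47/2,027.85 = 9.59%.
After the first change, unemployed falls and employed rises by 118.11; labor force unchanged → E = 1,951.49, U = 76.36, labor force = 2,027.85 thousand.
After the second change, unemployed and labor force both fall by 28.04 → E = 1,951.49, U = 48.32, labor force = 1,999.81 thousand.
New unemployment rate = 48.32 / 1,999.81 = 2.42%.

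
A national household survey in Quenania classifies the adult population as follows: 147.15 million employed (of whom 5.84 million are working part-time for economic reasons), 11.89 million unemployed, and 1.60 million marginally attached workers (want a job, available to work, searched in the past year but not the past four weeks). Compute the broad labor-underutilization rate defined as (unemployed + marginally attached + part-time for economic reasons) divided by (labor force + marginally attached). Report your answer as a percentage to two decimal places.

Broad underutilization rate ≈ 12.03%.

Labor force = 147.15 + 11.89 = 159.04 million.
Numerator = 11.89 + 1.60 + 5.84 = 19.33 million.
Denominator = 159.04 + 1.60 = 160.64 million.
Broad rate = 19.33 / 160.64 = 12.03%.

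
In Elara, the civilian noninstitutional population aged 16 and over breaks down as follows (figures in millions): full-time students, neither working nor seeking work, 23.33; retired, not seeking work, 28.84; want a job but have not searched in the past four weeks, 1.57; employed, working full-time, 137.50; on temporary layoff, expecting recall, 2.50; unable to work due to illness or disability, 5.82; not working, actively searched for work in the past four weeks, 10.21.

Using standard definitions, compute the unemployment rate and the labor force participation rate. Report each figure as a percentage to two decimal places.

Unemployment rate ≈ 8.46%; labor force participation rate ≈ 71.61%.

Employed = 137.50 million.
Unemployed = 2.50 + 10.21 = 12.71 million (jobless and actively searching, or on temporary layoff).
Labor force = 137.50 + 12.71 = 150.21 million.
Not in labor force = 23.33 + 28.84 + 1.57 + 5.82 = 59.56 million (those not working and not actively searching are outside the labor force — including those who want a job but have given up searching).
Civilian working-age population = 150.21 + 59.56 = 209.77 million.
Unemployment rate = 12.71 / 150.21 = 8.46%.
Labor force participation rate = 150.21 / 209.77 = 71.61%.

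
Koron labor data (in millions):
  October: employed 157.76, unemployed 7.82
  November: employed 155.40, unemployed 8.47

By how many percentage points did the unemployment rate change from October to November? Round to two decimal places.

October: labor force = 157.76 + 7.82 = 165.58; u = 7.82/165.58 = 4.72%.
November: labor force = 155.40 + 8.47 = 163.87; u = 8.47/163.87 = 5.17%.
Change = 5.17% − 4.72% = +0.45 pp.

The unemployment rate changed by +0.45 percentage points.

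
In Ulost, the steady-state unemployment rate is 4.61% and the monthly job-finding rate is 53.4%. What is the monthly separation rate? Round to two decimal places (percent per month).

From u* = s/(s+f): s = u·f/(1−u).
s = 0.0461 × 53.4 / (1 − 0.0461) = 2.4617 / 0.9539 ≈ 2.58% per month.

Separation rate ≈ 2.58% per month.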